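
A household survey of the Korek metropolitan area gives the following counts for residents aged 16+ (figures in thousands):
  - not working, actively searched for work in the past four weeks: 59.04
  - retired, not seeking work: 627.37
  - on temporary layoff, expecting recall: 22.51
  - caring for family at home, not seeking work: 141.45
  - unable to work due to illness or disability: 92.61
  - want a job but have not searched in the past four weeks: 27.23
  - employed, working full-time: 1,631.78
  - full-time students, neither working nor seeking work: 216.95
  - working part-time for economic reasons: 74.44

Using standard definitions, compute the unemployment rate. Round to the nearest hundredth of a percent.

Unemployment rate ≈ 4.56%.

Employed = 1,631.78 + 74.44 = 1,706.22 thousand (anyone who worked, including part-time for economic reasons, counts as employed).
Unemployed = 59.04 + 22.51 = 81.55 thousand (jobless and actively searching, or on temporary layoff).
Labor force = 1,706.22 + 81.55 = 1,787.77 thousand.
Unemployment rate = 81.55 / 1,787.77 = 4.56%.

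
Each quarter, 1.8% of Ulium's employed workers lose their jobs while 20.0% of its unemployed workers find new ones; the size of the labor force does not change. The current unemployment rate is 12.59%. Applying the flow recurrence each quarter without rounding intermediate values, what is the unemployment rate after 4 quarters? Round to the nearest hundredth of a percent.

Unemployment rate after four quarters ≈ 9.88%.

With a fixed labor force, u_{t+1} = u_t + s·(1−u_t) − f·u_t = u_t·(1−s−f) + s.
Here 1−s−f = 0.782 and s = 0.018.
u_1 = 0.125900 × 0.782 + 0.018 = 0.116454.
u_2 = 0.116454 × 0.782 + 0.018 = 0.109067.
u_3 = 0.109067 × 0.782 + 0.018 = 0.103290.
u_4 = 0.103290 × 0.782 + 0.018 = 0.098773.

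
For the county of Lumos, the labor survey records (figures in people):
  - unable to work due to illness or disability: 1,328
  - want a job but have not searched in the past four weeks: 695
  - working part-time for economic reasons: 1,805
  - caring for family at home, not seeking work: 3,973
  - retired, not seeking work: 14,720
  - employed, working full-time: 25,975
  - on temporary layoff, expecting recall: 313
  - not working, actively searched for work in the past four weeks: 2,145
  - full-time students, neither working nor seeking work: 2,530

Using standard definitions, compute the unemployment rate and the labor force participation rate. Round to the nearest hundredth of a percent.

Unemployment rate ≈ 8.13%; labor force participation rate ≈ 56.54%.

Employed = 1,805 + 25,975 = 27,780 (anyone who worked, including part-time for economic reasons, counts as employed).
Unemployed = 313 + 2,145 = 2,458 (jobless and actively searching, or on temporary layoff).
Labor force = 27,780 + 2,458 = 30,238.
Not in labor force = 1,328 + 695 + 3,973 + 14,720 + 2,530 = 23,246 (those not working and not actively searching are outside the labor force — including those who want a job but have given up searching).
Civilian working-age population = 30,238 + 23,246 = 53,484.
Unemployment rate = 2,458 / 30,238 = 8.13%.
Labor force participation rate = 30,238 / 53,484 = 56.54%.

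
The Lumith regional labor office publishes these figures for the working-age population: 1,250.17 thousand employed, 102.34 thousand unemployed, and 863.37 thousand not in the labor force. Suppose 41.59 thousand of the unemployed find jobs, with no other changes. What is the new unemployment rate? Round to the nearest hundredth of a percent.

Initially, labor force = 1,250.17 + 102.34 = 1,352.51 thousand, so u = 102.34/1,352.51 = 7.57%.
After the change, unemployed falls and employed rises by 41.59; labor force unchanged → E = 1,291.76, U = 60.75, labor force = 1,352.51 thousand.
New unemployment rate = 60.75 / 1,352.51 = 4.49%.

New unemployment rate ≈ 4.49%.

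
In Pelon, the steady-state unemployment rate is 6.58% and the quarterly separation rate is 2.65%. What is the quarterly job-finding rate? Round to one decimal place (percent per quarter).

From u* = s/(s+f): f = s·(1−u)/u.
f = 2.65 × (1 − 0.0658) / 0.0658 = 2.4756 / 0.0658 ≈ 37.6% per quarter.

Job-finding rate ≈ 37.6% per quarter.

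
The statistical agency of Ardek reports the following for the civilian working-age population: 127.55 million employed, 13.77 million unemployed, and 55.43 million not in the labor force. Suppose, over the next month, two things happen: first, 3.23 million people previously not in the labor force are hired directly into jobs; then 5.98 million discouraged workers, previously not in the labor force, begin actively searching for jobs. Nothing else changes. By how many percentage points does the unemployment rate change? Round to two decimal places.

The unemployment rate changes by +3.38 percentage points.

Initially, labor force = 127.55 + 13.77 = 141.32 million, so u = 13.77/141.32 = 9.74%.
After the first change, employed and labor force both rise by 3.23; unemployed unchanged → E = 130.78, U = 13.77, labor force = 144.55 million.
After the second change, unemployed and labor force both rise by 5.98 → E = 130.78, U = 19.75, labor force = 150.53 million.
New unemployment rate = 19.75 / 150.53 = 13.12%.
Change = 13.12% − 9.74% = +3.38 percentage points.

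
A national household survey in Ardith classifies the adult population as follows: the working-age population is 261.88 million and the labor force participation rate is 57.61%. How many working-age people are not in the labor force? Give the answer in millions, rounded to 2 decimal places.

Share not in the labor force = 1 − 0.5761 = 0.4239.
Not in labor force = 0.4239 × 261.88 ≈ 111.01 million.

About 111.01 million are not in the labor force.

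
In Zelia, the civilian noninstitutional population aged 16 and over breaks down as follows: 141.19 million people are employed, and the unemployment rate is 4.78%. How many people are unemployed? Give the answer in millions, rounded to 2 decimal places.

About 7.09 million are unemployed.

Let U be the number unemployed. The labor force is E + U, and U/(E+U) = 0.0478.
So U = 0.0478 × 141.19 / (1 − 0.0478) = 6.7489 / 0.9522 ≈ 7.09 million.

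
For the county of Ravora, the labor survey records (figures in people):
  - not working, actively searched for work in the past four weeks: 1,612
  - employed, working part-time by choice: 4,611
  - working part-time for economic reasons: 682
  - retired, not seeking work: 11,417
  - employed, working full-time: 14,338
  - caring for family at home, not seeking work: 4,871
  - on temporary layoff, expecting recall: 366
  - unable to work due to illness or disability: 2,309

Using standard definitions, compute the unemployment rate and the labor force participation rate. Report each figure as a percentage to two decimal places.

Employed = 4,611 + 682 + 14,338 = 19,631 (anyone who worked, including part-time for economic reasons, counts as employed).
Unemployed = 1,612 + 366 = 1,978 (jobless and actively searching, or on temporary layoff).
Labor force = 19,631 + 1,978 = 21,609.
Not in labor force = 11,417 + 4,871 + 2,309 = 18,597 (those not working and not actively searching are outside the labor force).
Civilian working-age population = 21,609 + 18,597 = 40,206.
Unemployment rate = 1,978 / 21,609 = 9.15%.
Labor force participation rate = 21,609 / 40,206 = 53.75%.

Unemployment rate ≈ 9.15%; labor force participation rate ≈ 53.75%.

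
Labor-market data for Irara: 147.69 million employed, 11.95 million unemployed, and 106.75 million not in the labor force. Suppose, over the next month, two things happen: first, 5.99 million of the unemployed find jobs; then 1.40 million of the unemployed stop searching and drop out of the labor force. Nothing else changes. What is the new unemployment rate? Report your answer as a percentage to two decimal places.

New unemployment rate ≈ 2.88%.

Initially, labor force = 147.69 + 11.95 = 159.64 million, so u = 11.95/159.64 = 7.49%.
After the first change, unemployed falls and employed rises by 5.99; labor force unchanged → E = 153.68, U = 5.96, labor force = 159.64 million.
After the second change, unemployed and labor force both fall by 1.40 → E = 153.68, U = 4.56, labor force = 158.24 million.
New unemployment rate = 4.56 / 158.24 = 2.88%.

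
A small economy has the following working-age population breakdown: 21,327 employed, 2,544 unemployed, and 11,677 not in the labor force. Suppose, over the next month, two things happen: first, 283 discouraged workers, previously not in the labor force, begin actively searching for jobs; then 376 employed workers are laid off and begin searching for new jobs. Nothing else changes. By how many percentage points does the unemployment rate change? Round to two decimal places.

The unemployment rate changes by +2.60 percentage points.

Initially, labor force = 21,327 + 2,544 = 23,871, so u = 2,544/23,871 = 10.66%.
After the first change, unemployed and labor force both rise by 283 → E = 21,327, U = 2,827, labor force = 24,154.
After the second change, employed falls and unemployed rises by 376; labor force unchanged → E = 20,951, U = 3,203, labor force = 24,154.
New unemployment rate = 3,203 / 24,154 = 13.26%.
Change = 13.26% − 10.66% = +2.60 percentage points.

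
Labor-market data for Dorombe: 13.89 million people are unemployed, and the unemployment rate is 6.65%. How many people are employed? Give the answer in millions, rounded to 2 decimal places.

About 194.98 million are employed.

Labor force = U / u = 13.89 / 0.0665 ≈ 208.87 million.
Employed = labor force − unemployed = 208.87 − 13.89 = 194.98 million.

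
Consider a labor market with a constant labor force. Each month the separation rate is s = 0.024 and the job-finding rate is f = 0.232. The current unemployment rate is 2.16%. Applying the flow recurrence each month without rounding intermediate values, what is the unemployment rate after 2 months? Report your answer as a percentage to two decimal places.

With a fixed labor force, u_{t+1} = u_t + s·(1−u_t) − f·u_t = u_t·(1−s−f) + s.
Here 1−s−f = 0.744 and s = 0.024.
u_1 = 0.021600 × 0.744 + 0.024 = 0.040070.
u_2 = 0.040070 × 0.744 + 0.024 = 0.053812.

Unemployment rate after two months ≈ 5.38%.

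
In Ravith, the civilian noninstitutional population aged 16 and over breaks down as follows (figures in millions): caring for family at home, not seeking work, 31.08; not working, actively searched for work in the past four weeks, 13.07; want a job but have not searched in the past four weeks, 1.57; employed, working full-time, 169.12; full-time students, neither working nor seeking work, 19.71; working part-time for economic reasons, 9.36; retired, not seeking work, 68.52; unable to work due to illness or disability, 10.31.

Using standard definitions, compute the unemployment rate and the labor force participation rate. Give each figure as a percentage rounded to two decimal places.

Employed = 169.12 + 9.36 = 178.48 million (anyone who worked, including part-time for economic reasons, counts as employed).
Unemployed = 13.07 million.
Labor force = 178.48 + 13.07 = 191.55 million.
Not in labor force = 31.08 + 1.57 + 19.71 + 68.52 + 10.31 = 131.19 million (those not working and not actively searching are outside the labor force — including those who want a job but have given up searching).
Civilian working-age population = 191.55 + 131.19 = 322.74 million.
Unemployment rate = 13.07 / 191.55 = 6.82%.
Labor force participation rate = 191.55 / 322.74 = 59.35%.

Unemployment rate ≈ 6.82%; labor force participation rate ≈ 59.35%.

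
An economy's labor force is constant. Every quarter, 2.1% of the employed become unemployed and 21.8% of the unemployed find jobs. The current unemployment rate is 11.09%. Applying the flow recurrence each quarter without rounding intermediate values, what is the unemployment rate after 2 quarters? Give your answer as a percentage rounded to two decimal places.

Unemployment rate after two quarters ≈ 10.12%.

With a fixed labor force, u_{t+1} = u_t + s·(1−u_t) − f·u_t = u_t·(1−s−f) + s.
Here 1−s−f = 0.761 and s = 0.021.
u_1 = 0.110900 × 0.761 + 0.021 = 0.105395.
u_2 = 0.105395 × 0.761 + 0.021 = 0.101206.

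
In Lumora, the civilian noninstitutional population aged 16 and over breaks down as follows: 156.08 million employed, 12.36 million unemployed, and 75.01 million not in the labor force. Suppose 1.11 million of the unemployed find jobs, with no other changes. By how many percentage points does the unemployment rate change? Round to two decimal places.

Initially, labor force = 156.08 + 12.36 = 168.44 million, so u = 12.36/168.44 = 7.34%.
After the change, unemployed falls and employed rises by 1.11; labor force unchanged → E = 157.19, U = 11.25, labor force = 168.44 million.
New unemployment rate = 11.25 / 168.44 = 6.68%.
Change = 6.68% − 7.34% = −0.66 percentage points.

The unemployment rate changes by −0.66 percentage points.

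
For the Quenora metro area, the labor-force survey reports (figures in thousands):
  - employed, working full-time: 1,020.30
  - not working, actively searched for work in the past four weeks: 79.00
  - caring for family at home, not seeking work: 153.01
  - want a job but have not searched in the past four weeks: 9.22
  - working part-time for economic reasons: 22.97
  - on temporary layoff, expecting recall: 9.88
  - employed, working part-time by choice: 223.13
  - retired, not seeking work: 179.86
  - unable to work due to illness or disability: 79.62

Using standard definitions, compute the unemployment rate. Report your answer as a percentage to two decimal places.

Employed = 1,020.30 + 22.97 + 223.13 = 1,266.40 thousand (anyone who worked, including part-time for economic reasons, counts as employed).
Unemployed = 79.00 + 9.88 = 88.88 thousand (jobless and actively searching, or on temporary layoff).
Labor force = 1,266.40 + 88.88 = 1,355.28 thousand.
Unemployment rate = 88.88 / 1,355.28 = 6.56%.

Unemployment rate ≈ 6.56%.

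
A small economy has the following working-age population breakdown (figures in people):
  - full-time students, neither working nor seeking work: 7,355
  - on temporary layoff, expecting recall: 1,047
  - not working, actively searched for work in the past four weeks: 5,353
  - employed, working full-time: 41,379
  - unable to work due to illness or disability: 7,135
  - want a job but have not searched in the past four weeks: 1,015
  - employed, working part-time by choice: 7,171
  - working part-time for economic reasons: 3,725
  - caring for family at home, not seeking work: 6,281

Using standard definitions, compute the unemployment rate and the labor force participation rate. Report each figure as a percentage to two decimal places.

Employed = 41,379 + 7,171 + 3,725 = 52,275 (anyone who worked, including part-time for economic reasons, counts as employed).
Unemployed = 1,047 + 5,353 = 6,400 (jobless and actively searching, or on temporary layoff).
Labor force = 52,275 + 6,400 = 58,675.
Not in labor force = 7,355 + 7,135 + 1,015 + 6,281 = 21,786 (those not working and not actively searching are outside the labor force — including those who want a job but have given up searching).
Civilian working-age population = 58,675 + 21,786 = 80,461.
Unemployment rate = 6,400 / 58,675 = 10.91%.
Labor force participation rate = 58,675 / 80,461 = 72.92%.

Unemployment rate ≈ 10.91%; labor force participation rate ≈ 72.92%.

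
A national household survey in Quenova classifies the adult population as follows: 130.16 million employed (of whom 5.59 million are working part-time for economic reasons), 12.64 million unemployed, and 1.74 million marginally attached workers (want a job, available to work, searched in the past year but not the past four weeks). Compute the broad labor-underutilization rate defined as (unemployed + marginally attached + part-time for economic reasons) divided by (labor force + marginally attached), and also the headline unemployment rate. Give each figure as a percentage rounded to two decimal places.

Broad underutilization rate ≈ 13.82%; headline unemployment rate ≈ 8.85%.

Labor force = 130.16 + 12.64 = 142.80 million.
Numerator = 12.64 + 1.74 + 5.59 = 19.97 million.
Denominator = 142.80 + 1.74 = 144.54 million.
Broad rate = 19.97 / 144.54 = 13.82%.
Headline unemployment rate = 12.64 / 142.80 = 8.85%.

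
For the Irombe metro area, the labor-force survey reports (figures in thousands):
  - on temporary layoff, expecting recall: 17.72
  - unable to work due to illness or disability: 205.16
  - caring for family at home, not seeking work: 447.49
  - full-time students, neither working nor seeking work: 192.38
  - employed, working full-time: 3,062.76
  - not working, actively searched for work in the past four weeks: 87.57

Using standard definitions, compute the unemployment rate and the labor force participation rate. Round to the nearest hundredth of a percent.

Employed = 3,062.76 thousand.
Unemployed = 17.72 + 87.57 = 105.29 thousand (jobless and actively searching, or on temporary layoff).
Labor force = 3,062.76 + 105.29 = 3,168.05 thousand.
Not in labor force = 205.16 + 447.49 + 192.38 = 845.03 thousand (those not working and not actively searching are outside the labor force).
Civilian working-age population = 3,168.05 + 845.03 = 4,013.08 thousand.
Unemployment rate = 105.29 / 3,168.05 = 3.32%.
Labor force participation rate = 3,168.05 / 4,013.08 = 78.94%.

Unemployment rate ≈ 3.32%; labor force participation rate ≈ 78.94%.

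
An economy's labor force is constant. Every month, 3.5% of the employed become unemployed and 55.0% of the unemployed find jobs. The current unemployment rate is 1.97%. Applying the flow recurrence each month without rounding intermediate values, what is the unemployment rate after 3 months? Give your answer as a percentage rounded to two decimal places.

With a fixed labor force, u_{t+1} = u_t + s·(1−u_t) − f·u_t = u_t·(1−s−f) + s.
Here 1−s−f = 0.415 and s = 0.035.
u_1 = 0.019700 × 0.415 + 0.035 = 0.043176.
u_2 = 0.043176 × 0.415 + 0.035 = 0.052918.
u_3 = 0.052918 × 0.415 + 0.035 = 0.056961.

Unemployment rate after three months ≈ 5.70%.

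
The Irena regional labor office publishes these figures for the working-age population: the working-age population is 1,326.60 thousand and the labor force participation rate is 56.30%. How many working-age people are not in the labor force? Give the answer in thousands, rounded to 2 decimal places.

Share not in the labor force = 1 − 0.5630 = 0.4370.
Not in labor force = 0.4370 × 1,326.60 ≈ 579.72 thousand.

About 579.72 thousand are not in the labor force.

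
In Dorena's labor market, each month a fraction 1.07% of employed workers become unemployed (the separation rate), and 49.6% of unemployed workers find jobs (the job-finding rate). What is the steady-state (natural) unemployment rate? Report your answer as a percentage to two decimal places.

At steady state the flows balance: s·E = f·U, so U/(E+U) = s/(s+f).
u* = 1.07 / (1.07 + 49.6) = 1.07 / 50.67 = 2.11%.

Steady-state unemployment rate ≈ 2.11%.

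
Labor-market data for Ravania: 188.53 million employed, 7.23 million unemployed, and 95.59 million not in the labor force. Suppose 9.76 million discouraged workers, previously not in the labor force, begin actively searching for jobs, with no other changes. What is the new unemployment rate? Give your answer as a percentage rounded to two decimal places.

New unemployment rate ≈ 8.27%.

Initially, labor force = 188.53 + 7.23 = 195.76 million, so u = 7.23/195.76 = 3.69%.
After the change, unemployed and labor force both rise by 9.76 → E = 188.53, U = 16.99, labor force = 205.52 million.
New unemployment rate = 16.99 / 205.52 = 8.27%.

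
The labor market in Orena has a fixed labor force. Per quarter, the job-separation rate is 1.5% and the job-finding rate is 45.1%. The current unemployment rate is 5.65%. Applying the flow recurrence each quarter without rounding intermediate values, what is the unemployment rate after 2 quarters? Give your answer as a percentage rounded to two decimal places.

Unemployment rate after two quarters ≈ 3.91%.

With a fixed labor force, u_{t+1} = u_t + s·(1−u_t) − f·u_t = u_t·(1−s−f) + s.
Here 1−s−f = 0.534 and s = 0.015.
u_1 = 0.056500 × 0.534 + 0.015 = 0.045171.
u_2 = 0.045171 × 0.534 + 0.015 = 0.039121.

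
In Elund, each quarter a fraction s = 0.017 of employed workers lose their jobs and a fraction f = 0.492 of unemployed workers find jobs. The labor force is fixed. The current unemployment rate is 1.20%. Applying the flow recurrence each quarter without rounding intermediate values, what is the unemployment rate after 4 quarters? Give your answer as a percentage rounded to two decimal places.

With a fixed labor force, u_{t+1} = u_t + s·(1−u_t) − f·u_t = u_t·(1−s−f) + s.
Here 1−s−f = 0.491 and s = 0.017.
u_1 = 0.012000 × 0.491 + 0.017 = 0.022892.
u_2 = 0.022892 × 0.491 + 0.017 = 0.028240.
u_3 = 0.028240 × 0.491 + 0.017 = 0.030866.
u_4 = 0.030866 × 0.491 + 0.017 = 0.032155.

Unemployment rate after four quarters ≈ 3.22%.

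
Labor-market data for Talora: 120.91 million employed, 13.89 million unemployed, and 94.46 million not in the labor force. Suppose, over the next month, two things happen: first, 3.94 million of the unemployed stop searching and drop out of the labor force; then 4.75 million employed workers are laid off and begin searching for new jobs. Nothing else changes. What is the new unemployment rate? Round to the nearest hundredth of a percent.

New unemployment rate ≈ 11.23%.

Initially, labor force = 120.91 + 13.89 = 134.80 million, so u = 13.89/134.80 = 10.30%.
After the first change, unemployed and labor force both fall by 3.94 → E = 120.91, U = 9.95, labor force = 130.86 million.
After the second change, employed falls and unemployed rises by 4.75; labor force unchanged → E = 116.16, U = 14.70, labor force = 130.86 million.
New unemployment rate = 14.70 / 130.86 = 11.23%.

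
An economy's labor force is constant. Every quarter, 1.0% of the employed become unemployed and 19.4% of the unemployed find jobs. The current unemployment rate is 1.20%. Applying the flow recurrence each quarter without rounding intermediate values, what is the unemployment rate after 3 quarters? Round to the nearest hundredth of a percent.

With a fixed labor force, u_{t+1} = u_t + s·(1−u_t) − f·u_t = u_t·(1−s−f) + s.
Here 1−s−f = 0.796 and s = 0.010.
u_1 = 0.012000 × 0.796 + 0.010 = 0.019552.
u_2 = 0.019552 × 0.796 + 0.010 = 0.025563.
u_3 = 0.025563 × 0.796 + 0.010 = 0.030348.

Unemployment rate after three quarters ≈ 3.03%.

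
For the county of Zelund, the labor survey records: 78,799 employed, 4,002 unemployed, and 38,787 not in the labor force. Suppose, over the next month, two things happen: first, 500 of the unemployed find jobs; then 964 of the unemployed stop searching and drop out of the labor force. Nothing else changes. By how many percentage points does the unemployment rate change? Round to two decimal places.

The unemployment rate changes by −1.73 percentage points.

Initially, labor force = 78,799 + 4,002 = 82,801, so u = 4,002/82,801 = 4.83%.
After the first change, unemployed falls and employed rises by 500; labor force unchanged → E = 79,299, U = 3,502, labor force = 82,801.
After the second change, unemployed and labor force both fall by 964 → E = 79,299, U = 2,538, labor force = 81,837.
New unemployment rate = 2,538 / 81,837 = 3.10%.
Change = 3.10% − 4.83% = −1.73 percentage points.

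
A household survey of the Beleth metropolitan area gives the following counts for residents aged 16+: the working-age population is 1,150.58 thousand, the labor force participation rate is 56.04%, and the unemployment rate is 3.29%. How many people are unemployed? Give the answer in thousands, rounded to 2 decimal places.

Labor force = 0.5604 × 1,150.58 = 644.79 thousand.
Unemployed = 0.0329 × 644.79 ≈ 21.21 thousand.

About 21.21 thousand are unemployed.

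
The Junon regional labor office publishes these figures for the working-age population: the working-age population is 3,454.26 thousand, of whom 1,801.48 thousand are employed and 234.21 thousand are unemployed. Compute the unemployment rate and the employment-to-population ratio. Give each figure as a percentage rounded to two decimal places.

Unemployment rate ≈ 11.51%; employment-population ratio ≈ 52.15%.

Labor force = employed + unemployed = 1,801.48 + 234.21 = 2,035.69 thousand.
Unemployment rate = 234.21 / 2,035.69 = 11.51%.
Employment-population ratio = 1,801.48 / 3,454.26 = 52.15%.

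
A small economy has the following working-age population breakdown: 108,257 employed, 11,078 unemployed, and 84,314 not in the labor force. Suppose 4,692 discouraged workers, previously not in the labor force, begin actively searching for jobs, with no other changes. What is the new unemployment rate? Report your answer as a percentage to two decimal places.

New unemployment rate ≈ 12.71%.

Initially, labor force = 108,257 + 11,078 = 119,335, so u = 11,078/119,335 = 9.28%.
After the change, unemployed and labor force both rise by 4,692 → E = 108,257, U = 15,770, labor force = 124,027.
New unemployment rate = 15,770 / 124,027 = 12.71%.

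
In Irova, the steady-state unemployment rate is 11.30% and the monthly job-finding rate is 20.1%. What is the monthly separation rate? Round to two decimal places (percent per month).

From u* = s/(s+f): s = u·f/(1−u).
s = 0.1130 × 20.1 / (1 − 0.1130) = 2.2713 / 0.8870 ≈ 2.56% per month.

Separation rate ≈ 2.56% per month.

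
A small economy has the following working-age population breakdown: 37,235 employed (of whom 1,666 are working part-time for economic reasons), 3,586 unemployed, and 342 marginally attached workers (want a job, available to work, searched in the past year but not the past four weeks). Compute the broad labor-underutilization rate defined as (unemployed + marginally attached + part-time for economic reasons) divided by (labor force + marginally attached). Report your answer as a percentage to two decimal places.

Broad underutilization rate ≈ 13.59%.

Labor force = 37,235 + 3,586 = 40,821.
Numerator = 3,586 + 342 + 1,666 = 5,594.
Denominator = 40,821 + 342 = 41,163.
Broad rate = 5,594 / 41,163 = 13.59%.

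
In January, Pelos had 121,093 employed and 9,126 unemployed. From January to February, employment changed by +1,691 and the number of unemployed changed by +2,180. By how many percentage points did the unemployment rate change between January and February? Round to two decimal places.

January: labor force = 121,093 + 9,126 = 130,219; u = 9,126/130,219 = 7.01%.
February: labor force = 122,784 + 11,306 = 134,090; u = 11,306/134,090 = 8.43%.
Change = 8.43% − 7.01% = +1.42 pp.

The unemployment rate changed by +1.42 percentage points.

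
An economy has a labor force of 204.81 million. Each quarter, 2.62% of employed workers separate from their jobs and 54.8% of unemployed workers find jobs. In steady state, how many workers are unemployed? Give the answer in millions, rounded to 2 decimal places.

Steady-state unemployment rate u* = s/(s+f) = 2.62/(2.62+54.8) = 0.045629.
Unemployed = u* × labor force = 0.045629 × 204.81 ≈ 9.35 million.

About 9.35 million are unemployed in steady state.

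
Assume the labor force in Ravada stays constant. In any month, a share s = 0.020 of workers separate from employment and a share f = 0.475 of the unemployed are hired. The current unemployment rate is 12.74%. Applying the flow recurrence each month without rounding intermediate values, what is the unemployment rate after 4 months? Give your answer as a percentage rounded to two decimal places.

With a fixed labor force, u_{t+1} = u_t + s·(1−u_t) − f·u_t = u_t·(1−s−f) + s.
Here 1−s−f = 0.505 and s = 0.020.
u_1 = 0.127400 × 0.505 + 0.020 = 0.084337.
u_2 = 0.084337 × 0.505 + 0.020 = 0.062590.
u_3 = 0.062590 × 0.505 + 0.020 = 0.051608.
u_4 = 0.051608 × 0.505 + 0.020 = 0.046062.

Unemployment rate after four months ≈ 4.61%.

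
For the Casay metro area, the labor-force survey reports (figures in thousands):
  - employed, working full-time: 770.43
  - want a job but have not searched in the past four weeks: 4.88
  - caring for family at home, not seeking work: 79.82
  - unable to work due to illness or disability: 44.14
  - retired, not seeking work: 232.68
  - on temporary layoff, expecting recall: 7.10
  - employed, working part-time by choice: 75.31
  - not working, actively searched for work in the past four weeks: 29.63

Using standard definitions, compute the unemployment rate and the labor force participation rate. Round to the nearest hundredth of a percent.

Employed = 770.43 + 75.31 = 845.74 thousand.
Unemployed = 7.10 + 29.63 = 36.73 thousand (jobless and actively searching, or on temporary layoff).
Labor force = 845.74 + 36.73 = 882.47 thousand.
Not in labor force = 4.88 + 79.82 + 44.14 + 232.68 = 361.52 thousand (those not working and not actively searching are outside the labor force — including those who want a job but have given up searching).
Civilian working-age population = 882.47 + 361.52 = 1,243.99 thousand.
Unemployment rate = 36.73 / 882.47 = 4.16%.
Labor force participation rate = 882.47 / 1,243.99 = 70.94%.

Unemployment rate ≈ 4.16%; labor force participation rate ≈ 70.94%.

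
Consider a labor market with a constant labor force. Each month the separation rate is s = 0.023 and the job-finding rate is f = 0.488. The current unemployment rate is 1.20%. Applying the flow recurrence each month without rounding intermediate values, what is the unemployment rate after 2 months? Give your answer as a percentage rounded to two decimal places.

Unemployment rate after two months ≈ 3.71%.

With a fixed labor force, u_{t+1} = u_t + s·(1−u_t) − f·u_t = u_t·(1−s−f) + s.
Here 1−s−f = 0.489 and s = 0.023.
u_1 = 0.012000 × 0.489 + 0.023 = 0.028868.
u_2 = 0.028868 × 0.489 + 0.023 = 0.037116.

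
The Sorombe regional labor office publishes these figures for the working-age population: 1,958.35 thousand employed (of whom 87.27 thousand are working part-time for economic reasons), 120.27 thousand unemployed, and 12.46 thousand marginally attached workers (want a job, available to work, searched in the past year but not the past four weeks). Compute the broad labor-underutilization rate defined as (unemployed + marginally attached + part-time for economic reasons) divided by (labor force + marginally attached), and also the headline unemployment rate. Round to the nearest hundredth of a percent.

Broad underutilization rate ≈ 10.52%; headline unemployment rate ≈ 5.79%.

Labor force = 1,958.35 + 120.27 = 2,078.62 thousand.
Numerator = 120.27 + 12.46 + 87.27 = 220.00 thousand.
Denominator = 2,078.62 + 12.46 = 2,091.08 thousand.
Broad rate = 220.00 / 2,091.08 = 10.52%.
Headline unemployment rate = 120.27 / 2,078.62 = 5.79%.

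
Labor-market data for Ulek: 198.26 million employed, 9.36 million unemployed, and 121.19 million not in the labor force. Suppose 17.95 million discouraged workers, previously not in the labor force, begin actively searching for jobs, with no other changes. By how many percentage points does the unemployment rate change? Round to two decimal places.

Initially, labor force = 198.26 + 9.36 = 207.62 million, so u = 9.36/207.62 = 4.51%.
After the change, unemployed and labor force both rise by 17.95 → E = 198.26, U = 27.31, labor force = 225.57 million.
New unemployment rate = 27.31 / 225.57 = 12.11%.
Change = 12.11% − 4.51% = +7.60 percentage points.

The unemployment rate changes by +7.60 percentage points.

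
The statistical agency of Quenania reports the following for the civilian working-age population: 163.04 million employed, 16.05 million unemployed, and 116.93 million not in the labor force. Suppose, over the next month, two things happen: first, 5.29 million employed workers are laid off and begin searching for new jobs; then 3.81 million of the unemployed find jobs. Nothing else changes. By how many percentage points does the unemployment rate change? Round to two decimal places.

The unemployment rate changes by +0.83 percentage points.

Initially, labor force = 163.04 + 16.05 = 179.09 million, so u = 16.05/179.09 = 8.96%.
After the first change, employed falls and unemployed rises by 5.29; labor force unchanged → E = 157.75, U = 21.34, labor force = 179.09 million.
After the second change, unemployed falls and employed rises by 3.81; labor force unchanged → E = 161.56, U = 17.53, labor force = 179.09 million.
New unemployment rate = 17.53 / 179.09 = 9.79%.
Change = 9.79% − 8.96% = +0.83 percentage points.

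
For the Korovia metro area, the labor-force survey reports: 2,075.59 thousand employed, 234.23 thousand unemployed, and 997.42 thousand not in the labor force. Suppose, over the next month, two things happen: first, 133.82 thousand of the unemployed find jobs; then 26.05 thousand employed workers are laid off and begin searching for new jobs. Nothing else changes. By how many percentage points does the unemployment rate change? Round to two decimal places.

The unemployment rate changes by −4.67 percentage points.

Initially, labor force = 2,075.59 + 234.23 = 2,309.82 thousand, so u = 234.23/2,309.82 = 10.14%.
After the first change, unemployed falls and employed rises by 133.82; labor force unchanged → E = 2,209.41, U = 100.41, labor force = 2,309.82 thousand.
After the second change, employed falls and unemployed rises by 26.05; labor force unchanged → E = 2,183.36, U = 126.46, labor force = 2,309.82 thousand.
New unemployment rate = 126.46 / 2,309.82 = 5.47%.
Change = 5.47% − 10.14% = −4.67 percentage points.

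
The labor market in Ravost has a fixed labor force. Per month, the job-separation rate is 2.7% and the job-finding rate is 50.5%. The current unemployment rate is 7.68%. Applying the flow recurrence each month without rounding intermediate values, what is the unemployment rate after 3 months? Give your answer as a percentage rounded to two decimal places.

With a fixed labor force, u_{t+1} = u_t + s·(1−u_t) − f·u_t = u_t·(1−s−f) + s.
Here 1−s−f = 0.468 and s = 0.027.
u_1 = 0.076800 × 0.468 + 0.027 = 0.062942.
u_2 = 0.062942 × 0.468 + 0.027 = 0.056457.
u_3 = 0.056457 × 0.468 + 0.027 = 0.053422.

Unemployment rate after three months ≈ 5.34%.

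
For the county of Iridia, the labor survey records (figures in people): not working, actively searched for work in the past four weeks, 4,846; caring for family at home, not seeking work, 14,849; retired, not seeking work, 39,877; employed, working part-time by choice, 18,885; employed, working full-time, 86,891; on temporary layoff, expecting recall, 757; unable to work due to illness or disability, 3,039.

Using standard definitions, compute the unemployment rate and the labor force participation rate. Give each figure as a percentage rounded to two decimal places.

Employed = 18,885 + 86,891 = 105,776.
Unemployed = 4,846 + 757 = 5,603 (jobless and actively searching, or on temporary layoff).
Labor force = 105,776 + 5,603 = 111,379.
Not in labor force = 14,849 + 39,877 + 3,039 = 57,765 (those not working and not actively searching are outside the labor force).
Civilian working-age population = 111,379 + 57,765 = 169,144.
Unemployment rate = 5,603 / 111,379 = 5.03%.
Labor force participation rate = 111,379 / 169,144 = 65.85%.

Unemployment rate ≈ 5.03%; labor force participation rate ≈ 65.85%.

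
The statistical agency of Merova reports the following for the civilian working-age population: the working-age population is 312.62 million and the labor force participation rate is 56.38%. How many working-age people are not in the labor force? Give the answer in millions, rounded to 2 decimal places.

About 136.36 million are not in the labor force.

Share not in the labor force = 1 − 0.5638 = 0.4362.
Not in labor force = 0.4362 × 312.62 ≈ 136.36 million.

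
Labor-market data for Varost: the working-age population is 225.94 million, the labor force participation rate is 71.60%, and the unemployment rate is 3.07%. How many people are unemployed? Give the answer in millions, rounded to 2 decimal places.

Labor force = 0.7160 × 225.94 = 161.77 million.
Unemployed = 0.0307 × 161.77 ≈ 4.97 million.

About 4.97 million are unemployed.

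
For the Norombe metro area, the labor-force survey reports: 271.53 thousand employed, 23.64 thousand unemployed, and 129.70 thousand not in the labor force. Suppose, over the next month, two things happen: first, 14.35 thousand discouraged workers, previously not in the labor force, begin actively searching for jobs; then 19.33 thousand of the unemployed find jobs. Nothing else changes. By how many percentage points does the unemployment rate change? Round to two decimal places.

The unemployment rate changes by −1.98 percentage points.

Initially, labor force = 271.53 + 23.64 = 295.17 thousand, so u = 23.64/295.17 = 8.01%.
After the first change, unemployed and labor force both rise by 14.35 → E = 271.53, U = 37.99, labor force = 309.52 thousand.
After the second change, unemployed falls and employed rises by 19.33; labor force unchanged → E = 290.86, U = 18.66, labor force = 309.52 thousand.
New unemployment rate = 18.66 / 309.52 = 6.03%.
Change = 6.03% − 8.01% = −1.98 percentage points.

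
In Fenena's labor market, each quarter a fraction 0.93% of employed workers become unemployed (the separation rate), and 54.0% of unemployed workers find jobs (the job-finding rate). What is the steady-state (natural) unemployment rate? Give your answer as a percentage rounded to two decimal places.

Steady-state unemployment rate ≈ 1.69%.

At steady state the flows balance: s·E = f·U, so U/(E+U) = s/(s+f).
u* = 0.93 / (0.93 + 54.0) = 0.93 / 54.93 = 1.69%.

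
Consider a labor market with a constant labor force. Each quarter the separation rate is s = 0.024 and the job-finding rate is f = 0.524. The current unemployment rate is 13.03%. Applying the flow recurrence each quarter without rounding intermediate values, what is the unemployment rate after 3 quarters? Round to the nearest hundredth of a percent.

With a fixed labor force, u_{t+1} = u_t + s·(1−u_t) − f·u_t = u_t·(1−s−f) + s.
Here 1−s−f = 0.452 and s = 0.024.
u_1 = 0.130300 × 0.452 + 0.024 = 0.082896.
u_2 = 0.082896 × 0.452 + 0.024 = 0.061469.
u_3 = 0.061469 × 0.452 + 0.024 = 0.051784.

Unemployment rate after three quarters ≈ 5.18%.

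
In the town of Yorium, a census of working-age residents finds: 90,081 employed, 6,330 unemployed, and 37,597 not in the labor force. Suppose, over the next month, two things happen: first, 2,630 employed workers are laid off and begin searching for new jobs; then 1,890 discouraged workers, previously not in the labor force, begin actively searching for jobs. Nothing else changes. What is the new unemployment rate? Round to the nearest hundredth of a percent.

Initially, labor force = 90,081 + 6,330 = 96,411, so u = 6,330/96,411 = 6.57%.
After the first change, employed falls and unemployed rises by 2,630; labor force unchanged → E = 87,451, U = 8,960, labor force = 96,411.
After the second change, unemployed and labor force both rise by 1,890 → E = 87,451, U = 10,850, labor force = 98,301.
New unemployment rate = 10,850 / 98,301 = 11.04%.

New unemployment rate ≈ 11.04%.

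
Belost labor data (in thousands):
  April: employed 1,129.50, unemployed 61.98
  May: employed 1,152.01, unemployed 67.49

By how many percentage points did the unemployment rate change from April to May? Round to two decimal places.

The unemployment rate changed by +0.33 percentage points.

April: labor force = 1,129.50 + 61.98 = 1,191.48; u = 61.98/1,191.48 = 5.20%.
May: labor force = 1,152.01 + 67.49 = 1,219.50; u = 67.49/1,219.50 = 5.53%.
Change = 5.53% − 5.20% = +0.33 pp.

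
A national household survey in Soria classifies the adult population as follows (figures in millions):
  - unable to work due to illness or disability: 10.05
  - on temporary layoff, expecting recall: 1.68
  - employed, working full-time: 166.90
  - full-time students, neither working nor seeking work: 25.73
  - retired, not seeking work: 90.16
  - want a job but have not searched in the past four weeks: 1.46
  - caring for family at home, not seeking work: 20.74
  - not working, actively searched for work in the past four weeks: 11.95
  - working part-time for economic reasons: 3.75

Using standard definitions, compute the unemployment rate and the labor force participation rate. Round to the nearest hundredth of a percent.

Unemployment rate ≈ 7.40%; labor force participation rate ≈ 55.44%.

Employed = 166.90 + 3.75 = 170.65 million (anyone who worked, including part-time for economic reasons, counts as employed).
Unemployed = 1.68 + 11.95 = 13.63 million (jobless and actively searching, or on temporary layoff).
Labor force = 170.65 + 13.63 = 184.28 million.
Not in labor force = 10.05 + 25.73 + 90.16 + 1.46 + 20.74 = 148.14 million (those not working and not actively searching are outside the labor force — including those who want a job but have given up searching).
Civilian working-age population = 184.28 + 148.14 = 332.42 million.
Unemployment rate = 13.63 / 184.28 = 7.40%.
Labor force participation rate = 184.28 / 332.42 = 55.44%.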